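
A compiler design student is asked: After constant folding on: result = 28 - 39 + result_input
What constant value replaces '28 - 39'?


Identifying constant sub-expression:
  Original: result = 28 - 39 + result_input
  28 and 39 are both compile-time constants
  Evaluating: 28 - 39 = -11
  After folding: result = -11 + result_input

-11


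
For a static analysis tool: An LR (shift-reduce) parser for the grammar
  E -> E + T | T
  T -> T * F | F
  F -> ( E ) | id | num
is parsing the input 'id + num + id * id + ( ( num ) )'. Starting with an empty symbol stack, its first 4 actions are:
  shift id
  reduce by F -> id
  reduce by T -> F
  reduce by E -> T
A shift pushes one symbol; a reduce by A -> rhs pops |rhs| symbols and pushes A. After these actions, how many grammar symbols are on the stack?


Tracking the symbol stack through each action:
  Action 1: shift 'id' : push -> stack = [id] (size 1)
  Action 2: reduce by F -> id : pop 1, push F -> stack = [F] (size 1)
  Action 3: reduce by T -> F : pop 1, push T -> stack = [T] (size 1)
  Action 4: reduce by E -> T : pop 1, push E -> stack = [E] (size 1)
Final stack size: 1

1


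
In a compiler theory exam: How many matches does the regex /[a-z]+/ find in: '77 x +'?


Pattern: /[a-z]+/ (identifiers)
Input: '77 x +'
Scanning for matches:
  Match 1: 'x'
Total matches: 1

1


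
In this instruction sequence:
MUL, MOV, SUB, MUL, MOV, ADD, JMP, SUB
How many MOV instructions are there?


Scanning instruction sequence for MOV:
  Position 1: MUL
  Position 2: MOV <- MATCH
  Position 3: SUB
  Position 4: MUL
  Position 5: MOV <- MATCH
  Position 6: ADD
  Position 7: JMP
  Position 8: SUB
Matches at positions: [2, 5]
Total MOV count: 2

2


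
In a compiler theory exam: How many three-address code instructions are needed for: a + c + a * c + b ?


Expression: a + c + a * c + b
Generating three-address code (respecting * over +/- precedence):
  Instruction 1: t1 = a * c
  Instruction 2: t2 = a + c
  Instruction 3: t3 = t2 + t1
  Instruction 4: t4 = t3 + b
Total instructions: 4

4


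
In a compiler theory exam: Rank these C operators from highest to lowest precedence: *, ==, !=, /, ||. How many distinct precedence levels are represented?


Looking up precedence for each operator:
  * -> precedence 6
  == -> precedence 3
  != -> precedence 3
  / -> precedence 6
  || -> precedence 1
Sorted highest to lowest: *, /, ==, !=, ||
Distinct precedence values: [6, 3, 1]
Number of distinct levels: 3

3


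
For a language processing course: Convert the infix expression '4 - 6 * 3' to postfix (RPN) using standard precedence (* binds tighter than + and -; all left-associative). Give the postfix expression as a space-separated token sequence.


Applying the shunting-yard algorithm:
  Operand 4 -> output
  Push '-' onto operator stack -> op-stack: [-]
  Operand 6 -> output
  Push '*' onto operator stack -> op-stack: [-, *]
  Operand 3 -> output
  End of input: pop '*' to output
  End of input: pop '-' to output
Postfix result: 4 6 3 * -

4 6 3 * -


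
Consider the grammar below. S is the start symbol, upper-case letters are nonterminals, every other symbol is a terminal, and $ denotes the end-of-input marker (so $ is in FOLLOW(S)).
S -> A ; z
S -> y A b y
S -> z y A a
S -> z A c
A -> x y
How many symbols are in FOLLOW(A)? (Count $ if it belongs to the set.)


S is the start symbol and does not occur in any rule body, so FOLLOW(S) = {$}.
Examining every occurrence of A in a rule body:
  S -> A ; z : A is followed by terminal ';' -> add ';'
  S -> y A b y : A is followed by terminal 'b' -> add 'b'
  S -> z y A a : A is followed by terminal 'a' -> add 'a'
  S -> z A c : A is followed by terminal 'c' -> add 'c'
  A -> x y : A does not occur in the body -> contributes nothing
FOLLOW(A) = {;, a, b, c}
Count: 4

4


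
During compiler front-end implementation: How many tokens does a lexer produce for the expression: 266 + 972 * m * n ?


Scanning '266 + 972 * m * n'
Token 1: '266' -> integer_literal
Token 2: '+' -> operator
Token 3: '972' -> integer_literal
Token 4: '*' -> operator
Token 5: 'm' -> identifier
Token 6: '*' -> operator
Token 7: 'n' -> identifier
Total tokens: 7

7


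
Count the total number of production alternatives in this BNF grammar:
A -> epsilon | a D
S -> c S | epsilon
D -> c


Counting alternatives per rule:
  A: 2 alternative(s)
  S: 2 alternative(s)
  D: 1 alternative(s)
Sum: 2 + 2 + 1 = 5

5


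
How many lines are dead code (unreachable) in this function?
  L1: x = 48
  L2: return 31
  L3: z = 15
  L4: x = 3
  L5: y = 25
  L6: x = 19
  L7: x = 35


Analyzing control flow:
  L1: reachable (before return)
  L2: reachable (return statement)
  L3: DEAD (after return at L2)
  L4: DEAD (after return at L2)
  L5: DEAD (after return at L2)
  L6: DEAD (after return at L2)
  L7: DEAD (after return at L2)
Return at L2, total lines = 7
Dead lines: L3 through L7
Count: 5

5


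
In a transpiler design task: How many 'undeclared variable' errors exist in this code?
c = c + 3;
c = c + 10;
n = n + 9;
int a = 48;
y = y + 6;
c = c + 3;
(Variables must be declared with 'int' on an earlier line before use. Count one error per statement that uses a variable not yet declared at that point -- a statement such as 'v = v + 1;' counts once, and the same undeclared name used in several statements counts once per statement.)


Scanning code line by line:
  Line 1: use 'c' -> ERROR (undeclared)
  Line 2: use 'c' -> ERROR (undeclared)
  Line 3: use 'n' -> ERROR (undeclared)
  Line 4: declare 'a' -> declared = ['a']
  Line 5: use 'y' -> ERROR (undeclared)
  Line 6: use 'c' -> ERROR (undeclared)
Total undeclared variable errors: 5

5


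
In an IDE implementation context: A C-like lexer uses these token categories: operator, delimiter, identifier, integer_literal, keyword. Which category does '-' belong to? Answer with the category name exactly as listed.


Token: '-'
Checking categories:
  identifier: no
  integer_literal: no
  operator: YES
  keyword: no
  delimiter: no
Category: operator

operator


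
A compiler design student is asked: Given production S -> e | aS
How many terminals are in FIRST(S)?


Production: S -> e | aS
Examining each alternative for leading terminals:
  S -> e : first terminal = 'e'
  S -> aS : first terminal = 'a'
FIRST(S) = {a, e}
Count: 2

2


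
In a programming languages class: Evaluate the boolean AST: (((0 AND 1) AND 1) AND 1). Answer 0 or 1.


Step 1: Evaluate inner node
  0 AND 1 = 0
Step 2: Evaluate next node
  0 AND 1 = 0
Step 3: Evaluate root node
  0 AND 1 = 0

0


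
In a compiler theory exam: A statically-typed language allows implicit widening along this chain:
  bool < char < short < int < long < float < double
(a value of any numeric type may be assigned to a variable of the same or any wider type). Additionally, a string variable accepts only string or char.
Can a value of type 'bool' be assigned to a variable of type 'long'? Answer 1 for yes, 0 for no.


Target variable type: long
Source value type: bool
Numeric ranks: bool=0, long=4
Widening allowed iff rank(source) <= rank(target): 0 <= 4? Yes
Result: 1

1


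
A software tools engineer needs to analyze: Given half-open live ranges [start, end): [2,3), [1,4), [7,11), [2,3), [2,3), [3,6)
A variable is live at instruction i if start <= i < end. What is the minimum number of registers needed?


Live ranges:
  Var0: [2, 3)
  Var1: [1, 4)
  Var2: [7, 11)
  Var3: [2, 3)
  Var4: [2, 3)
  Var5: [3, 6)
Sweep-line events (position, delta, active):
  pos=1 start -> active=1
  pos=2 start -> active=2
  pos=2 start -> active=3
  pos=2 start -> active=4
  pos=3 end -> active=3
  pos=3 end -> active=2
  pos=3 end -> active=1
  pos=3 start -> active=2
  pos=4 end -> active=1
  pos=6 end -> active=0
  pos=7 start -> active=1
  pos=11 end -> active=0
Maximum simultaneous active: 4
Minimum registers needed: 4

4


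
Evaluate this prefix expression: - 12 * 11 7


Parsing prefix expression: - 12 * 11 7
Step 1: Innermost operation '* 11 7'
  11 * 7 = 77
Step 2: Outer operation '- 12 [77]'
  12 - 77 = -65

-65


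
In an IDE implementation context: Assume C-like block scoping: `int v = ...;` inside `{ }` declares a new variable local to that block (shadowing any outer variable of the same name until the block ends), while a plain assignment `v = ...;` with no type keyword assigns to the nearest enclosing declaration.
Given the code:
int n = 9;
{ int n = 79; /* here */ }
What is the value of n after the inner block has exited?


Analyzing scoping rules:
Outer scope: declares n = 9
Inner block: 'int n = 79;' declares a NEW n that shadows the outer one
When the block exits the inner n goes out of scope; the outer n was never modified -> 9
Result: 9

9


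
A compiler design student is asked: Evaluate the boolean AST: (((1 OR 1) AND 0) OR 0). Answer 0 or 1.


Step 1: Evaluate inner node
  1 OR 1 = 1
Step 2: Evaluate next node
  1 AND 0 = 0
Step 3: Evaluate root node
  0 OR 0 = 0

0


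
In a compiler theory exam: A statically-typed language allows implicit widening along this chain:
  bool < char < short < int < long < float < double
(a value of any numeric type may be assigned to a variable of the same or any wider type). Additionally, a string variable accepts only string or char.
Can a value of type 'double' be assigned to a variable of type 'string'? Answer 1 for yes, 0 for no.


Target variable type: string
Source value type: double
Rule: string accepts only {string, char}
  source 'double' in {string, char}? No
Result: 0

0


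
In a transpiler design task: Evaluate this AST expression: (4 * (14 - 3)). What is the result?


Expression: (4 * (14 - 3))
Evaluating step by step:
  14 - 3 = 11
  4 * 11 = 44
Result: 44

44


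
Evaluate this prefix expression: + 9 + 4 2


Parsing prefix expression: + 9 + 4 2
Step 1: Innermost operation '+ 4 2'
  4 + 2 = 6
Step 2: Outer operation '+ 9 [6]'
  9 + 6 = 15

15


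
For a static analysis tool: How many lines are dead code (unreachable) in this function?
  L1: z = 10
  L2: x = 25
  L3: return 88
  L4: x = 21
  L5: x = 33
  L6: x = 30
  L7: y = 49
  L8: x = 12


Analyzing control flow:
  L1: reachable (before return)
  L2: reachable (before return)
  L3: reachable (return statement)
  L4: DEAD (after return at L3)
  L5: DEAD (after return at L3)
  L6: DEAD (after return at L3)
  L7: DEAD (after return at L3)
  L8: DEAD (after return at L3)
Return at L3, total lines = 8
Dead lines: L4 through L8
Count: 5

5


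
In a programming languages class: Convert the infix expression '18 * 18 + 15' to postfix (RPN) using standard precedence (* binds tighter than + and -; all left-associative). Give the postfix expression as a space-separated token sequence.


Applying the shunting-yard algorithm:
  Operand 18 -> output
  Push '*' onto operator stack -> op-stack: [*]
  Operand 18 -> output
  See '+' (prec 1); top '*' (prec 2) >= it -> pop '*' to output
  Push '+' onto operator stack -> op-stack: [+]
  Operand 15 -> output
  End of input: pop '+' to output
Postfix result: 18 18 * 15 +

18 18 * 15 +


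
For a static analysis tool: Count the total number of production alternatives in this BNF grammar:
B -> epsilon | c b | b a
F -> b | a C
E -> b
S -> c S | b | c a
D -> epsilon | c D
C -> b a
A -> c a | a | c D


Counting alternatives per rule:
  B: 3 alternative(s)
  F: 2 alternative(s)
  E: 1 alternative(s)
  S: 3 alternative(s)
  D: 2 alternative(s)
  C: 1 alternative(s)
  A: 3 alternative(s)
Sum: 3 + 2 + 1 + 3 + 2 + 1 + 3 = 15

15


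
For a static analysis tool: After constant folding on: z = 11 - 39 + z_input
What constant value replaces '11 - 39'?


Identifying constant sub-expression:
  Original: z = 11 - 39 + z_input
  11 and 39 are both compile-time constants
  Evaluating: 11 - 39 = -28
  After folding: z = -28 + z_input

-28


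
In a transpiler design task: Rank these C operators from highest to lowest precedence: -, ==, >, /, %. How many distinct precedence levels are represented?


Looking up precedence for each operator:
  - -> precedence 5
  == -> precedence 3
  > -> precedence 4
  / -> precedence 6
  % -> precedence 6
Sorted highest to lowest: /, %, -, >, ==
Distinct precedence values: [6, 5, 4, 3]
Number of distinct levels: 4

4


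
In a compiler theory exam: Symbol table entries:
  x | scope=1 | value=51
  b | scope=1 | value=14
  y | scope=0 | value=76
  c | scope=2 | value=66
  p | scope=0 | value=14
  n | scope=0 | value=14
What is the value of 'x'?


Searching symbol table for 'x':
  x | scope=1 | value=51 <- MATCH
  b | scope=1 | value=14
  y | scope=0 | value=76
  c | scope=2 | value=66
  p | scope=0 | value=14
  n | scope=0 | value=14
Found 'x' at scope 1 with value 51

51


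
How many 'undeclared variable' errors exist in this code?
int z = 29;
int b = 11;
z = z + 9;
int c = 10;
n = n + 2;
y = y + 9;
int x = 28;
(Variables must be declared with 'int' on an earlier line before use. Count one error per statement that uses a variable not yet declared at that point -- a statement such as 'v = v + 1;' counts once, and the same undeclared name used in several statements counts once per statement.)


Scanning code line by line:
  Line 1: declare 'z' -> declared = ['z']
  Line 2: declare 'b' -> declared = ['b', 'z']
  Line 3: use 'z' -> OK (declared)
  Line 4: declare 'c' -> declared = ['b', 'c', 'z']
  Line 5: use 'n' -> ERROR (undeclared)
  Line 6: use 'y' -> ERROR (undeclared)
  Line 7: declare 'x' -> declared = ['b', 'c', 'x', 'z']
Total undeclared variable errors: 2

2


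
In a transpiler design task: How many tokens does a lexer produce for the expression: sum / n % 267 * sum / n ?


Scanning 'sum / n % 267 * sum / n'
Token 1: 'sum' -> identifier
Token 2: '/' -> operator
Token 3: 'n' -> identifier
Token 4: '%' -> operator
Token 5: '267' -> integer_literal
Token 6: '*' -> operator
Token 7: 'sum' -> identifier
Token 8: '/' -> operator
Token 9: 'n' -> identifier
Total tokens: 9

9


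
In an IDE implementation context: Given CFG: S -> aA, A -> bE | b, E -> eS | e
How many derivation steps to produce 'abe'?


Grammar: S -> aA, A -> bE | b, E -> eS | e
Deriving 'abe':
Step 1: S -> aA => aA
Step 2: A -> bE => abE
Step 3: E -> e => abe
Total derivation steps: 3

3


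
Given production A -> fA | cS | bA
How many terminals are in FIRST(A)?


Production: A -> fA | cS | bA
Examining each alternative for leading terminals:
  A -> fA : first terminal = 'f'
  A -> cS : first terminal = 'c'
  A -> bA : first terminal = 'b'
FIRST(A) = {b, c, f}
Count: 3

3


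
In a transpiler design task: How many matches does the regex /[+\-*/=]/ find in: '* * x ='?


Pattern: /[+\-*/=]/ (operators)
Input: '* * x ='
Scanning for matches:
  Match 1: '*'
  Match 2: '*'
  Match 3: '='
Total matches: 3

3


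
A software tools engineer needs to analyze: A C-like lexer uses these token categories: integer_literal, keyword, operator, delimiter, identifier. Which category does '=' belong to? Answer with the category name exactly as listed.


Token: '='
Checking categories:
  identifier: no
  integer_literal: no
  operator: YES
  keyword: no
  delimiter: no
Category: operator

operator


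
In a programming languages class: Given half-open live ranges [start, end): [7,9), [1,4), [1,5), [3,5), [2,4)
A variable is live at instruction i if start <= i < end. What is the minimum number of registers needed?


Live ranges:
  Var0: [7, 9)
  Var1: [1, 4)
  Var2: [1, 5)
  Var3: [3, 5)
  Var4: [2, 4)
Sweep-line events (position, delta, active):
  pos=1 start -> active=1
  pos=1 start -> active=2
  pos=2 start -> active=3
  pos=3 start -> active=4
  pos=4 end -> active=3
  pos=4 end -> active=2
  pos=5 end -> active=1
  pos=5 end -> active=0
  pos=7 start -> active=1
  pos=9 end -> active=0
Maximum simultaneous active: 4
Minimum registers needed: 4

4


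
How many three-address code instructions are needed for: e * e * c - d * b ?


Expression: e * e * c - d * b
Generating three-address code (respecting * over +/- precedence):
  Instruction 1: t1 = e * e
  Instruction 2: t2 = t1 * c
  Instruction 3: t3 = d * b
  Instruction 4: t4 = t2 - t3
Total instructions: 4

4


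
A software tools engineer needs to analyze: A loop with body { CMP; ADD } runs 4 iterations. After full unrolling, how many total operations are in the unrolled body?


Loop body operations: CMP, ADD (2 ops per iteration)
Unrolling 4 iterations:
  Iteration 1: CMP, ADD (2 ops)
  Iteration 2: CMP, ADD (2 ops)
  Iteration 3: CMP, ADD (2 ops)
  Iteration 4: CMP, ADD (2 ops)
Total: 4 iterations * 2 ops/iter = 8 operations

8


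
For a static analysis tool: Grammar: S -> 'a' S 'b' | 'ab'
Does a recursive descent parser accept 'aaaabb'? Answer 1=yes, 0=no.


Grammar accepts strings of the form a^n b^n (n >= 1)
Word: 'aaaabb'
Counting: 4 a's and 2 b's
Check: 4 == 2? No
Mismatch: a-count != b-count
Rejected

0


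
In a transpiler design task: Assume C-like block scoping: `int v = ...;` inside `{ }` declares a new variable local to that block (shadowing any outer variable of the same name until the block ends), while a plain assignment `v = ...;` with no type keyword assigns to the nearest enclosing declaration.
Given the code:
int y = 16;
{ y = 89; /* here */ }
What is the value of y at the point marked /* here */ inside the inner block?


Analyzing scoping rules:
Outer scope: declares y = 16
Inner block: 'y = 89;' has no type keyword, so it is an assignment to the outer y (no shadowing)
Inside the block, after the assignment -> 89
Result: 89

89


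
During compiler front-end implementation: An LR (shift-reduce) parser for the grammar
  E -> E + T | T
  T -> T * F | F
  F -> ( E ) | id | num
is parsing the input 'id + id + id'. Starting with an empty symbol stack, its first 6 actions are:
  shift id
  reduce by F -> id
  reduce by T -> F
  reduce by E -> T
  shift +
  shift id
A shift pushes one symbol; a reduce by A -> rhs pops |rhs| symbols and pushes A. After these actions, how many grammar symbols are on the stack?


Tracking the symbol stack through each action:
  Action 1: shift 'id' : push -> stack = [id] (size 1)
  Action 2: reduce by F -> id : pop 1, push F -> stack = [F] (size 1)
  Action 3: reduce by T -> F : pop 1, push T -> stack = [T] (size 1)
  Action 4: reduce by E -> T : pop 1, push E -> stack = [E] (size 1)
  Action 5: shift '+' : push -> stack = [E, +] (size 2)
  Action 6: shift 'id' : push -> stack = [E, +, id] (size 3)
Final stack size: 3

3


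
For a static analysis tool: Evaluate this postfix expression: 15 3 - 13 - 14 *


Processing tokens left to right:
Push 15, Push 3
Pop 15 and 3, compute 15 - 3 = 12, push 12
Push 13
Pop 12 and 13, compute 12 - 13 = -1, push -1
Push 14
Pop -1 and 14, compute -1 * 14 = -14, push -14
Stack result: -14

-14


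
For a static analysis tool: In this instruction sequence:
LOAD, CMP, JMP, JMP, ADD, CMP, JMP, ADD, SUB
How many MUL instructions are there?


Scanning instruction sequence for MUL:
  Position 1: LOAD
  Position 2: CMP
  Position 3: JMP
  Position 4: JMP
  Position 5: ADD
  Position 6: CMP
  Position 7: JMP
  Position 8: ADD
  Position 9: SUB
Matches at positions: []
Total MUL count: 0

0


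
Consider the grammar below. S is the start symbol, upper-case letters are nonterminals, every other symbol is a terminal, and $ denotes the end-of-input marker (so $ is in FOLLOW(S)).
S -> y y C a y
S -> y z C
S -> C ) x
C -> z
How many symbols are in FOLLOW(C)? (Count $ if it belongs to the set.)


S is the start symbol and does not occur in any rule body, so FOLLOW(S) = {$}.
Examining every occurrence of C in a rule body:
  S -> y y C a y : C is followed by terminal 'a' -> add 'a'
  S -> y z C : C is at the right end -> add FOLLOW(S) = {$}
  S -> C ) x : C is followed by terminal ')' -> add ')'
  C -> z : C does not occur in the body -> contributes nothing
FOLLOW(C) = {), a, $}
Count: 3

3


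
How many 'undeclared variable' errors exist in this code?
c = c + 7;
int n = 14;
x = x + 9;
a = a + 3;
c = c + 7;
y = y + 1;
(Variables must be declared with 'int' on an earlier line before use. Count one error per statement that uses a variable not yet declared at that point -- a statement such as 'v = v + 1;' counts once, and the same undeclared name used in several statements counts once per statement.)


Scanning code line by line:
  Line 1: use 'c' -> ERROR (undeclared)
  Line 2: declare 'n' -> declared = ['n']
  Line 3: use 'x' -> ERROR (undeclared)
  Line 4: use 'a' -> ERROR (undeclared)
  Line 5: use 'c' -> ERROR (undeclared)
  Line 6: use 'y' -> ERROR (undeclared)
Total undeclared variable errors: 5

5


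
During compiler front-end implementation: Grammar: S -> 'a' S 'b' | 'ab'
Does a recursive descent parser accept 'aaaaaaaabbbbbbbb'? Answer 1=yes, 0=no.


Grammar accepts strings of the form a^n b^n (n >= 1)
Word: 'aaaaaaaabbbbbbbb'
Counting: 8 a's and 8 b's
Check: 8 == 8? Yes
Derivation (S -> aSb applied 7 time(s), then S -> ab): S => aSb => aaSbb => aaaSbbb => aaaaSbbbb => aaaaaSbbbbb => aaaaaaSbbbbbb => aaaaaaaSbbbbbbb => aaaaaaaabbbbbbbb
Accepted

1


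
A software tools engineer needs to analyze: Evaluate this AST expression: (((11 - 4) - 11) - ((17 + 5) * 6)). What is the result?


Expression: (((11 - 4) - 11) - ((17 + 5) * 6))
Evaluating step by step:
  11 - 4 = 7
  7 - 11 = -4
  17 + 5 = 22
  22 * 6 = 132
  -4 - 132 = -136
Result: -136

-136


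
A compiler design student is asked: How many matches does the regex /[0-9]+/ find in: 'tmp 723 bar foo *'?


Pattern: /[0-9]+/ (int literals)
Input: 'tmp 723 bar foo *'
Scanning for matches:
  Match 1: '723'
Total matches: 1

1


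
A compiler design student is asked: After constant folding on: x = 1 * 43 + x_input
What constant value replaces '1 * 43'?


Identifying constant sub-expression:
  Original: x = 1 * 43 + x_input
  1 and 43 are both compile-time constants
  Evaluating: 1 * 43 = 43
  After folding: x = 43 + x_input

43


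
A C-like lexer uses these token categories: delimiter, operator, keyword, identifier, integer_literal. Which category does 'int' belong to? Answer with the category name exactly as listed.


Token: 'int'
Checking categories:
  identifier: no
  integer_literal: no
  operator: no
  keyword: YES
  delimiter: no
Category: keyword

keyword


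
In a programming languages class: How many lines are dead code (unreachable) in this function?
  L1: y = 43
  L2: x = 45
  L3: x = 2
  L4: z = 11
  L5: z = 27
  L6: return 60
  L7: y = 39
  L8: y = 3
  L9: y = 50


Analyzing control flow:
  L1: reachable (before return)
  L2: reachable (before return)
  L3: reachable (before return)
  L4: reachable (before return)
  L5: reachable (before return)
  L6: reachable (return statement)
  L7: DEAD (after return at L6)
  L8: DEAD (after return at L6)
  L9: DEAD (after return at L6)
Return at L6, total lines = 9
Dead lines: L7 through L9
Count: 3

3


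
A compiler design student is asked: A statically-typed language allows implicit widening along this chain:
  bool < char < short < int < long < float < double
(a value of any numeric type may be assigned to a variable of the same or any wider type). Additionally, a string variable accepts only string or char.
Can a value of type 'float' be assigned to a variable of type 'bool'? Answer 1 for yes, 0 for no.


Target variable type: bool
Source value type: float
Numeric ranks: float=5, bool=0
Widening allowed iff rank(source) <= rank(target): 5 <= 0? No
Result: 0

0


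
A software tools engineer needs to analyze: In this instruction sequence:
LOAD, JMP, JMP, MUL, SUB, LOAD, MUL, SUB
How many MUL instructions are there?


Scanning instruction sequence for MUL:
  Position 1: LOAD
  Position 2: JMP
  Position 3: JMP
  Position 4: MUL <- MATCH
  Position 5: SUB
  Position 6: LOAD
  Position 7: MUL <- MATCH
  Position 8: SUB
Matches at positions: [4, 7]
Total MUL count: 2

2


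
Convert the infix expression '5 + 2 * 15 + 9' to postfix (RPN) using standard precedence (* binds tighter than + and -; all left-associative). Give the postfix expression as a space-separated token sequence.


Applying the shunting-yard algorithm:
  Operand 5 -> output
  Push '+' onto operator stack -> op-stack: [+]
  Operand 2 -> output
  Push '*' onto operator stack -> op-stack: [+, *]
  Operand 15 -> output
  See '+' (prec 1); top '*' (prec 2) >= it -> pop '*' to output
  See '+' (prec 1); top '+' (prec 1) >= it -> pop '+' to output
  Push '+' onto operator stack -> op-stack: [+]
  Operand 9 -> output
  End of input: pop '+' to output
Postfix result: 5 2 15 * + 9 +

5 2 15 * + 9 +


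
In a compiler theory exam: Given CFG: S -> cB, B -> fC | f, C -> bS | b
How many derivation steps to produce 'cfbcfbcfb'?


Grammar: S -> cB, B -> fC | f, C -> bS | b
Deriving 'cfbcfbcfb':
Step 1: S -> cB => cB
Step 2: B -> fC => cfC
Step 3: C -> bS => cfbS
Step 4: S -> cB => cfbcB
Step 5: B -> fC => cfbcfC
Step 6: C -> bS => cfbcfbS
Step 7: S -> cB => cfbcfbcB
Step 8: B -> fC => cfbcfbcfC
Step 9: C -> b => cfbcfbcfb
Total derivation steps: 9

9


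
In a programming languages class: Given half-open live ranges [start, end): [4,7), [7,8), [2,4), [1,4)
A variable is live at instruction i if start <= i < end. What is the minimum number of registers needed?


Live ranges:
  Var0: [4, 7)
  Var1: [7, 8)
  Var2: [2, 4)
  Var3: [1, 4)
Sweep-line events (position, delta, active):
  pos=1 start -> active=1
  pos=2 start -> active=2
  pos=4 end -> active=1
  pos=4 end -> active=0
  pos=4 start -> active=1
  pos=7 end -> active=0
  pos=7 start -> active=1
  pos=8 end -> active=0
Maximum simultaneous active: 2
Minimum registers needed: 2

2


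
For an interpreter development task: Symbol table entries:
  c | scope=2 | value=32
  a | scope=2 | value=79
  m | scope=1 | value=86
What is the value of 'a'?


Searching symbol table for 'a':
  c | scope=2 | value=32
  a | scope=2 | value=79 <- MATCH
  m | scope=1 | value=86
Found 'a' at scope 2 with value 79

79


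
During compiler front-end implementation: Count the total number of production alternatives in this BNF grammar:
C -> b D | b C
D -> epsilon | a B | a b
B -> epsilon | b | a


Counting alternatives per rule:
  C: 2 alternative(s)
  D: 3 alternative(s)
  B: 3 alternative(s)
Sum: 2 + 3 + 3 = 8

8


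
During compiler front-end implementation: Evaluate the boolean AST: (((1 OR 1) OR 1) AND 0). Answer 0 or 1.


Step 1: Evaluate inner node
  1 OR 1 = 1
Step 2: Evaluate next node
  1 OR 1 = 1
Step 3: Evaluate root node
  1 AND 0 = 0

0


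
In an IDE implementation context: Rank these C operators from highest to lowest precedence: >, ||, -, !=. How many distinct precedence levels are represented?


Looking up precedence for each operator:
  > -> precedence 4
  || -> precedence 1
  - -> precedence 5
  != -> precedence 3
Sorted highest to lowest: -, >, !=, ||
Distinct precedence values: [5, 4, 3, 1]
Number of distinct levels: 4

4


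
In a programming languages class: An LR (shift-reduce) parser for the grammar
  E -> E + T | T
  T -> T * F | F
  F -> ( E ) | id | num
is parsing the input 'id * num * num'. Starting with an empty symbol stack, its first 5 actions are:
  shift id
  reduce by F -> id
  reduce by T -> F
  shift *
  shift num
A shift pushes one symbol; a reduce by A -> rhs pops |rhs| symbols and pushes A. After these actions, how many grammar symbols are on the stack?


Tracking the symbol stack through each action:
  Action 1: shift 'id' : push -> stack = [id] (size 1)
  Action 2: reduce by F -> id : pop 1, push F -> stack = [F] (size 1)
  Action 3: reduce by T -> F : pop 1, push T -> stack = [T] (size 1)
  Action 4: shift '*' : push -> stack = [T, *] (size 2)
  Action 5: shift 'num' : push -> stack = [T, *, num] (size 3)
Final stack size: 3

3


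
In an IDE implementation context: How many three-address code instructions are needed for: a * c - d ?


Expression: a * c - d
Generating three-address code (respecting * over +/- precedence):
  Instruction 1: t1 = a * c
  Instruction 2: t2 = t1 - d
Total instructions: 2

2


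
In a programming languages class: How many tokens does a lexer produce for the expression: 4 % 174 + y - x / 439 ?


Scanning '4 % 174 + y - x / 439'
Token 1: '4' -> integer_literal
Token 2: '%' -> operator
Token 3: '174' -> integer_literal
Token 4: '+' -> operator
Token 5: 'y' -> identifier
Token 6: '-' -> operator
Token 7: 'x' -> identifier
Token 8: '/' -> operator
Token 9: '439' -> integer_literal
Total tokens: 9

9


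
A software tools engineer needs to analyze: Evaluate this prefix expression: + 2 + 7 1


Parsing prefix expression: + 2 + 7 1
Step 1: Innermost operation '+ 7 1'
  7 + 1 = 8
Step 2: Outer operation '+ 2 [8]'
  2 + 8 = 10

10


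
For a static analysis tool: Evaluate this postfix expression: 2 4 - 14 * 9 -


Processing tokens left to right:
Push 2, Push 4
Pop 2 and 4, compute 2 - 4 = -2, push -2
Push 14
Pop -2 and 14, compute -2 * 14 = -28, push -28
Push 9
Pop -28 and 9, compute -28 - 9 = -37, push -37
Stack result: -37

-37


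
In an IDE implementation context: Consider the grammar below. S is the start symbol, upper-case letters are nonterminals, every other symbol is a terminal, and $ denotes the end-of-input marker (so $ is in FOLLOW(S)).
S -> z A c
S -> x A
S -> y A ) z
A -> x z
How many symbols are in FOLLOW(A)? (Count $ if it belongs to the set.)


S is the start symbol and does not occur in any rule body, so FOLLOW(S) = {$}.
Examining every occurrence of A in a rule body:
  S -> z A c : A is followed by terminal 'c' -> add 'c'
  S -> x A : A is at the right end -> add FOLLOW(S) = {$}
  S -> y A ) z : A is followed by terminal ')' -> add ')'
  A -> x z : A does not occur in the body -> contributes nothing
FOLLOW(A) = {), c, $}
Count: 3

3


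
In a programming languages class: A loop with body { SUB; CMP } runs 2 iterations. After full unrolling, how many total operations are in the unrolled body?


Loop body operations: SUB, CMP (2 ops per iteration)
Unrolling 2 iterations:
  Iteration 1: SUB, CMP (2 ops)
  Iteration 2: SUB, CMP (2 ops)
Total: 2 iterations * 2 ops/iter = 4 operations

4


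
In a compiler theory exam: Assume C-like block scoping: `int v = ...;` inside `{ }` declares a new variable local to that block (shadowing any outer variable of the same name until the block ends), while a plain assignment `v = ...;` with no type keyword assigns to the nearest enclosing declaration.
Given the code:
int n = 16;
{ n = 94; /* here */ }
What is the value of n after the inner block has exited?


Analyzing scoping rules:
Outer scope: declares n = 16
Inner block: 'n = 94;' has no type keyword, so it is an assignment to the outer n (no shadowing)
The assignment changed the outer variable itself, so the new value persists after the block -> 94
Result: 94

94


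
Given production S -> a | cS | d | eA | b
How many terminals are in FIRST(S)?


Production: S -> a | cS | d | eA | b
Examining each alternative for leading terminals:
  S -> a : first terminal = 'a'
  S -> cS : first terminal = 'c'
  S -> d : first terminal = 'd'
  S -> eA : first terminal = 'e'
  S -> b : first terminal = 'b'
FIRST(S) = {a, b, c, d, e}
Count: 5

5


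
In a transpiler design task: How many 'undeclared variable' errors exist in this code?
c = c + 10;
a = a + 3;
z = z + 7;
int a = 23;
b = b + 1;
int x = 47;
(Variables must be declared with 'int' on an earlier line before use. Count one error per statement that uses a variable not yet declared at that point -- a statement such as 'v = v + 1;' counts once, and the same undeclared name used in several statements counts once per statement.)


Scanning code line by line:
  Line 1: use 'c' -> ERROR (undeclared)
  Line 2: use 'a' -> ERROR (undeclared)
  Line 3: use 'z' -> ERROR (undeclared)
  Line 4: declare 'a' -> declared = ['a']
  Line 5: use 'b' -> ERROR (undeclared)
  Line 6: declare 'x' -> declared = ['a', 'x']
Total undeclared variable errors: 4

4


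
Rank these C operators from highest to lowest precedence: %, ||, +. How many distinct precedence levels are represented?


Looking up precedence for each operator:
  % -> precedence 6
  || -> precedence 1
  + -> precedence 5
Sorted highest to lowest: %, +, ||
Distinct precedence values: [6, 5, 1]
Number of distinct levels: 3

3


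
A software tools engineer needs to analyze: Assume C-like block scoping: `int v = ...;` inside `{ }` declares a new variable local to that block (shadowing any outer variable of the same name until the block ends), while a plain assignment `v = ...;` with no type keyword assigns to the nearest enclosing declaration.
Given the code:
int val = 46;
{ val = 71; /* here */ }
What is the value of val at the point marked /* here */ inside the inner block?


Analyzing scoping rules:
Outer scope: declares val = 46
Inner block: 'val = 71;' has no type keyword, so it is an assignment to the outer val (no shadowing)
Inside the block, after the assignment -> 71
Result: 71

71


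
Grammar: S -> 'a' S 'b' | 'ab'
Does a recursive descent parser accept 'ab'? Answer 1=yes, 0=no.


Grammar accepts strings of the form a^n b^n (n >= 1)
Word: 'ab'
Counting: 1 a's and 1 b's
Check: 1 == 1? Yes
Derivation (S -> aSb applied 0 time(s), then S -> ab): S => ab
Accepted

1


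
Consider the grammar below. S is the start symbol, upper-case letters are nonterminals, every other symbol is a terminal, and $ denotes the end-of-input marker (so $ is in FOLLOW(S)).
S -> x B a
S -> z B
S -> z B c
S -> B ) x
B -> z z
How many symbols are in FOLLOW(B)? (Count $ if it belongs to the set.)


S is the start symbol and does not occur in any rule body, so FOLLOW(S) = {$}.
Examining every occurrence of B in a rule body:
  S -> x B a : B is followed by terminal 'a' -> add 'a'
  S -> z B : B is at the right end -> add FOLLOW(S) = {$}
  S -> z B c : B is followed by terminal 'c' -> add 'c'
  S -> B ) x : B is followed by terminal ')' -> add ')'
  B -> z z : B does not occur in the body -> contributes nothing
FOLLOW(B) = {), a, c, $}
Count: 4

4


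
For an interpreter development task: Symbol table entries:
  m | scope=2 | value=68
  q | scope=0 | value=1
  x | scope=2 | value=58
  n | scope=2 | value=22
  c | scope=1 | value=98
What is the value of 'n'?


Searching symbol table for 'n':
  m | scope=2 | value=68
  q | scope=0 | value=1
  x | scope=2 | value=58
  n | scope=2 | value=22 <- MATCH
  c | scope=1 | value=98
Found 'n' at scope 2 with value 22

22


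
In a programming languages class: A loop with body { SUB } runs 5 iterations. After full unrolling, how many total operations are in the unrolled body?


Loop body operations: SUB (1 op per iteration)
Unrolling 5 iterations:
  Iteration 1: SUB (1 ops)
  Iteration 2: SUB (1 ops)
  Iteration 3: SUB (1 ops)
  Iteration 4: SUB (1 ops)
  Iteration 5: SUB (1 ops)
Total: 5 iterations * 1 ops/iter = 5 operations

5


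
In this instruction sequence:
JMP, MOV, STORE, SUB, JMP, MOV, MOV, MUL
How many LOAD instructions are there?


Scanning instruction sequence for LOAD:
  Position 1: JMP
  Position 2: MOV
  Position 3: STORE
  Position 4: SUB
  Position 5: JMP
  Position 6: MOV
  Position 7: MOV
  Position 8: MUL
Matches at positions: []
Total LOAD count: 0

0


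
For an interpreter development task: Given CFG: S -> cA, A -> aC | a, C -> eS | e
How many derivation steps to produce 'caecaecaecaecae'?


Grammar: S -> cA, A -> aC | a, C -> eS | e
Deriving 'caecaecaecaecae':
Step 1: S -> cA => cA
Step 2: A -> aC => caC
Step 3: C -> eS => caeS
Step 4: S -> cA => caecA
Step 5: A -> aC => caecaC
Step 6: C -> eS => caecaeS
Step 7: S -> cA => caecaecA
Step 8: A -> aC => caecaecaC
Step 9: C -> eS => caecaecaeS
Step 10: S -> cA => caecaecaecA
Step 11: A -> aC => caecaecaecaC
Step 12: C -> eS => caecaecaecaeS
Step 13: S -> cA => caecaecaecaecA
Step 14: A -> aC => caecaecaecaecaC
Step 15: C -> e => caecaecaecaecae
Total derivation steps: 15

15


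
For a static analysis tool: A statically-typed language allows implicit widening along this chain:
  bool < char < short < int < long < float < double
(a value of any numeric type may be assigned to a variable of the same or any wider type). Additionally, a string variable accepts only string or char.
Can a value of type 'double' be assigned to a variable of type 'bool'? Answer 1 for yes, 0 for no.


Target variable type: bool
Source value type: double
Numeric ranks: double=6, bool=0
Widening allowed iff rank(source) <= rank(target): 6 <= 0? No
Result: 0

0


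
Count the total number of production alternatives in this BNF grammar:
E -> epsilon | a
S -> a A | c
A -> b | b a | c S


Counting alternatives per rule:
  E: 2 alternative(s)
  S: 2 alternative(s)
  A: 3 alternative(s)
Sum: 2 + 2 + 3 = 7

7


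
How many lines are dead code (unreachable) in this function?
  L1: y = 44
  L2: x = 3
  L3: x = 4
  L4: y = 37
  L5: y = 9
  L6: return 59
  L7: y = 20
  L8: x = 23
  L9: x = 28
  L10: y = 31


Analyzing control flow:
  L1: reachable (before return)
  L2: reachable (before return)
  L3: reachable (before return)
  L4: reachable (before return)
  L5: reachable (before return)
  L6: reachable (return statement)
  L7: DEAD (after return at L6)
  L8: DEAD (after return at L6)
  L9: DEAD (after return at L6)
  L10: DEAD (after return at L6)
Return at L6, total lines = 10
Dead lines: L7 through L10
Count: 4

4


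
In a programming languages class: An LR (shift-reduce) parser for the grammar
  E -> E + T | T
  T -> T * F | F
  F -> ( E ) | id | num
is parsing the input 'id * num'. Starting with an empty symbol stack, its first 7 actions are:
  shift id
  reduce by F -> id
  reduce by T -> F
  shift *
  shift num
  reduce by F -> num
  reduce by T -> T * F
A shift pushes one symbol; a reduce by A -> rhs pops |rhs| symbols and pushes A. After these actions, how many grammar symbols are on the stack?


Tracking the symbol stack through each action:
  Action 1: shift 'id' : push -> stack = [id] (size 1)
  Action 2: reduce by F -> id : pop 1, push F -> stack = [F] (size 1)
  Action 3: reduce by T -> F : pop 1, push T -> stack = [T] (size 1)
  Action 4: shift '*' : push -> stack = [T, *] (size 2)
  Action 5: shift 'num' : push -> stack = [T, *, num] (size 3)
  Action 6: reduce by F -> num : pop 1, push F -> stack = [T, *, F] (size 3)
  Action 7: reduce by T -> T * F : pop 3, push T -> stack = [T] (size 1)
Final stack size: 1

1


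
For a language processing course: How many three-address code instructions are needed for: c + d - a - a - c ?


Expression: c + d - a - a - c
Generating three-address code (respecting * over +/- precedence):
  Instruction 1: t1 = c + d
  Instruction 2: t2 = t1 - a
  Instruction 3: t3 = t2 - a
  Instruction 4: t4 = t3 - c
Total instructions: 4

4


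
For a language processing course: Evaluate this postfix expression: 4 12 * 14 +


Processing tokens left to right:
Push 4, Push 12
Pop 4 and 12, compute 4 * 12 = 48, push 48
Push 14
Pop 48 and 14, compute 48 + 14 = 62, push 62
Stack result: 62

62


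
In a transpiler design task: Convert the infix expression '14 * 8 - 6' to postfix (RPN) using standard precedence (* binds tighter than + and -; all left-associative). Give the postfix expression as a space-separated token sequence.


Applying the shunting-yard algorithm:
  Operand 14 -> output
  Push '*' onto operator stack -> op-stack: [*]
  Operand 8 -> output
  See '-' (prec 1); top '*' (prec 2) >= it -> pop '*' to output
  Push '-' onto operator stack -> op-stack: [-]
  Operand 6 -> output
  End of input: pop '-' to output
Postfix result: 14 8 * 6 -

14 8 * 6 -


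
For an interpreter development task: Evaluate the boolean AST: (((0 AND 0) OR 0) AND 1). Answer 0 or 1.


Step 1: Evaluate inner node
  0 AND 0 = 0
Step 2: Evaluate next node
  0 OR 0 = 0
Step 3: Evaluate root node
  0 AND 1 = 0

0


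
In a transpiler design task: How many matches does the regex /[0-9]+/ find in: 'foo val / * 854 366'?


Pattern: /[0-9]+/ (int literals)
Input: 'foo val / * 854 366'
Scanning for matches:
  Match 1: '854'
  Match 2: '366'
Total matches: 2

2
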